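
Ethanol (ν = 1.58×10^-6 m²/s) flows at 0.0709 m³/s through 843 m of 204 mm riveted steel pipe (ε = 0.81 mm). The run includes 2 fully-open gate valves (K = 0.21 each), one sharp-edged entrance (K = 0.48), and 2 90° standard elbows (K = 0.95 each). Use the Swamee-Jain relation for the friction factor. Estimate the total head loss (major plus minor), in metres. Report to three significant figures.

V = 4Q/(πD²) = 2.169 m/s; V²/2g = 0.2398 m
Re = 2.80×10^5, ε/D = 0.00397 → f = 0.02890 (Swamee-Jain)
Major: h_f = f(L/D)·V²/2g = 0.02890·4132·0.2398 = 28.64 m
Minor: ΣK = 2.80; h_m = ΣK·V²/2g = 0.6715 m
Total H_L = 28.64 + 0.6715 = 29.31 m

H_L ≈ 29.3 m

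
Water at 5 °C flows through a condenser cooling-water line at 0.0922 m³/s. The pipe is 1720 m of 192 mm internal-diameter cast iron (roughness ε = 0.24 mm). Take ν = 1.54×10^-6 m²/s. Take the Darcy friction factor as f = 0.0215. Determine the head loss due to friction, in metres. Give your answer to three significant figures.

h_f ≈ 99.6 m

V = 4Q/(πD²) = 4·0.0922/(π·0.192²) = 3.184 m/s
h_f = f(L/D)V²/(2g) = 0.02150·(1720/0.192)·3.184²/(2·9.81) = 99.55 m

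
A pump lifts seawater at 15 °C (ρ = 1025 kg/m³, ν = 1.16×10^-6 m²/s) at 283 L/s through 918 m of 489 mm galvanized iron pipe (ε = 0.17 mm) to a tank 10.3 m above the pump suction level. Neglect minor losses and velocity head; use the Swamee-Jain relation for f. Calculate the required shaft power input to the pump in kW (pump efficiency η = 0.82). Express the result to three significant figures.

V = 4Q/(πD²) = 1.507 m/s; Re = 6.35×10^5; ε/D = 3.48×10^-4; f = 0.01651
h_f = f(L/D)V²/2g = 3.586 m
Total head H = z + h_f = 10.3 + 3.586 = 13.89 m
P_hyd = ρgQH = 1025·9.81·0.283·13.89 = 39.52 kW
P_shaft = P_hyd/η = 39.52/0.82 = 48.19 kW

P_shaft ≈ 48.2 kW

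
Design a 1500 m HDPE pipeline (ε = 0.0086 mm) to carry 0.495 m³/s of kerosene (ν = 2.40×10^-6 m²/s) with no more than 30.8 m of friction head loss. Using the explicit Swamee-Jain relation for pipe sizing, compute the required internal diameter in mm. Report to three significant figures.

Swamee-Jain (Type III): D = 0.66·[ε^1.25·(LQ²/(gh_f))^4.75 + ν·Q^9.4·(L/(gh_f))^5.2]^0.04
LQ²/(gh_f) = 1.216; L/(gh_f) = 4.964
Term 1 = ε^1.25·(…)^4.75 = 1.18×10^-6; Term 2 = ν·Q^9.4·(…)^5.2 = 1.34×10^-5
D = 0.66·(1.18×10^-6 + 1.34×10^-5)^0.04 = 0.4228 m = 423 mm
Check: V = 3.53 m/s, Re = 6.21×10^5, f = 0.01296, h_f = 29.1 m ≈ 30.8 m ✓

D ≈ 423 mm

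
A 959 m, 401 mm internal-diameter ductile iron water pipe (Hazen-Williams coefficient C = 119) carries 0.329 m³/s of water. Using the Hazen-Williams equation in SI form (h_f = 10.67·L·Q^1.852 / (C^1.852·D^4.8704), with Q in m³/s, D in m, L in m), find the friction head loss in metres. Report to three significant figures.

h_f = 10.67·959·0.329^1.852 / (119^1.852·0.401^4.8704) = 16.02 m

h_f ≈ 16.0 m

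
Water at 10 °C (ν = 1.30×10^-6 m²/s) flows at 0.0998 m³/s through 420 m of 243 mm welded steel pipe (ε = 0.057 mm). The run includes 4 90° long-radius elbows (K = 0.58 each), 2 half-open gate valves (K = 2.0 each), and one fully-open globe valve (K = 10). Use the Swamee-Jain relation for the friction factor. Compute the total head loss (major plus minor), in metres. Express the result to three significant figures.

V = 4Q/(πD²) = 2.152 m/s; V²/2g = 0.2360 m
Re = 4.02×10^5, ε/D = 2.35×10^-4 → f = 0.01612 (Swamee-Jain)
Major: h_f = f(L/D)·V²/2g = 0.01612·1728·0.2360 = 6.575 m
Minor: ΣK = 16.3; h_m = ΣK·V²/2g = 3.852 m
Total H_L = 6.575 + 3.852 = 10.43 m

H_L ≈ 10.4 m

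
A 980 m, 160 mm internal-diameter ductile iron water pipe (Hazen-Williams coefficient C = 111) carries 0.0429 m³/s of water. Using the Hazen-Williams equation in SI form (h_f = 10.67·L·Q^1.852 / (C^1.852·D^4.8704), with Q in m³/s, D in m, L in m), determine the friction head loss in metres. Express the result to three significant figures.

h_f = 10.67·980·0.0429^1.852 / (111^1.852·0.160^4.8704) = 37.59 m

h_f ≈ 37.6 m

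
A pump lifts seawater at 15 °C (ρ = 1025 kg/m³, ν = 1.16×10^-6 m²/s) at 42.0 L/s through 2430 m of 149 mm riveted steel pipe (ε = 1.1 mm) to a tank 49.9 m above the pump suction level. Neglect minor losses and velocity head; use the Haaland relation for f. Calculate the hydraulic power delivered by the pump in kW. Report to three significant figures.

P_hyd ≈ 91.5 kW

V = 4Q/(πD²) = 2.409 m/s; Re = 3.09×10^5; ε/D = 0.00738; f = 0.03458
h_f = f(L/D)V²/2g = 166.8 m
Total head H = z + h_f = 49.9 + 166.8 = 216.7 m
P_hyd = ρgQH = 1025·9.81·0.0420·216.7 = 91.51 kW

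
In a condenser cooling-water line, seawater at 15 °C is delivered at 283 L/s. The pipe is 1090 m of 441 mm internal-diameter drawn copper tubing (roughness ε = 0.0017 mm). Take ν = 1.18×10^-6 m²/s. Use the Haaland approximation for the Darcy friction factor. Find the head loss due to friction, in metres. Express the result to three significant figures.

h_f ≈ 5.36 m

V = 4Q/(πD²) = 4·0.283/(π·0.441²) = 1.853 m/s
Re = VD/ν = 1.853·0.441/1.18×10^-6 = 6.92×10^5 → turbulent
ε/D = 0.0017/441 = 3.85×10^-6
Haaland: f = 0.01239
h_f = f(L/D)V²/(2g) = 0.01239·(1090/0.441)·1.853²/(2·9.81) = 5.357 m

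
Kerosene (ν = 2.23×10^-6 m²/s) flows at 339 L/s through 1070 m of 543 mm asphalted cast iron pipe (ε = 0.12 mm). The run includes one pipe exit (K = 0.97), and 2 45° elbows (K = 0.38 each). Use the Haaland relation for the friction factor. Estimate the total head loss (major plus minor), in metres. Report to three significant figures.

V = 4Q/(πD²) = 1.464 m/s; V²/2g = 0.1092 m
Re = 3.56×10^5, ε/D = 2.21×10^-4 → f = 0.01595 (Haaland)
Major: h_f = f(L/D)·V²/2g = 0.01595·1971·0.1092 = 3.432 m
Minor: ΣK = 1.73; h_m = ΣK·V²/2g = 0.1890 m
Total H_L = 3.432 + 0.1890 = 3.621 m

H_L ≈ 3.62 m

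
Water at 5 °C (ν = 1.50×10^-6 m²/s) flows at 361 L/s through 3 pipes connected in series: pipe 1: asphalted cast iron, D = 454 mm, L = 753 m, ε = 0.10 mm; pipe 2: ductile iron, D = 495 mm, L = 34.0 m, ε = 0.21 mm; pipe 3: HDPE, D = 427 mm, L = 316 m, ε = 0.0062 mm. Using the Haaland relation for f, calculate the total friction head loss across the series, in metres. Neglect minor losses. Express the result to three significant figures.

H ≈ 9.57 m

Pipe 1: V = 2.230 m/s, Re = 6.75×10^5, ε/D = 2.20×10^-4, f = 0.01515, h_1 = f(L/D)V²/2g = 6.368 m
Pipe 2: V = 1.876 m/s, Re = 6.19×10^5, ε/D = 4.24×10^-4, f = 0.01691, h_2 = f(L/D)V²/2g = 0.2083 m
Pipe 3: V = 2.521 m/s, Re = 7.18×10^5, ε/D = 1.45×10^-5, f = 0.01247, h_3 = f(L/D)V²/2g = 2.990 m
Series → Q common, losses add: H = Σh = 9.567 m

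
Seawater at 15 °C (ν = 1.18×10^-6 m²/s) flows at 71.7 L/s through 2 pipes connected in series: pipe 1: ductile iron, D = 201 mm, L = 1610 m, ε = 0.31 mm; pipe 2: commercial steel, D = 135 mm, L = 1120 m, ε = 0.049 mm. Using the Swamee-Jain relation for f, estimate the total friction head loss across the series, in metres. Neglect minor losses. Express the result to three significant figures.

H ≈ 224 m

Pipe 1: V = 2.260 m/s, Re = 3.85×10^5, ε/D = 0.00154, f = 0.02258, h_1 = f(L/D)V²/2g = 47.08 m
Pipe 2: V = 5.009 m/s, Re = 5.73×10^5, ε/D = 3.63×10^-4, f = 0.01672, h_2 = f(L/D)V²/2g = 177.4 m
Series → Q common, losses add: H = Σh = 224.4 m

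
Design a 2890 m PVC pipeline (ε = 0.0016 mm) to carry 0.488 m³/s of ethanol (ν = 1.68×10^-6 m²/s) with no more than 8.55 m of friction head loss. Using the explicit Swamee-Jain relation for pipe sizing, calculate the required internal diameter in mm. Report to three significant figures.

Swamee-Jain (Type III): D = 0.66·[ε^1.25·(LQ²/(gh_f))^4.75 + ν·Q^9.4·(L/(gh_f))^5.2]^0.04
LQ²/(gh_f) = 8.205; L/(gh_f) = 34.46
Term 1 = ε^1.25·(…)^4.75 = 0.00125; Term 2 = ν·Q^9.4·(…)^5.2 = 0.195
D = 0.66·(0.00125 + 0.195)^0.04 = 0.6184 m = 618 mm
Check: V = 1.62 m/s, Re = 5.98×10^5, f = 0.01273, h_f = 8.00 m ≈ 8.55 m ✓

D ≈ 618 mm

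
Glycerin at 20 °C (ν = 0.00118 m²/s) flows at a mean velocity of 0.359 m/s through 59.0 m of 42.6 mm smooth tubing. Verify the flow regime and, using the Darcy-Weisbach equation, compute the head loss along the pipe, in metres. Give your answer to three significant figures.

Re = VD/ν = 0.359·0.04260/0.00118 = 13.0 → laminar (Re < 2300)
f = 64/Re = 4.938
h_f = f(L/D)V²/(2g) = 4.938·(59.0/0.04260)·0.359²/(2·9.81) = 44.93 m

h_f ≈ 44.9 m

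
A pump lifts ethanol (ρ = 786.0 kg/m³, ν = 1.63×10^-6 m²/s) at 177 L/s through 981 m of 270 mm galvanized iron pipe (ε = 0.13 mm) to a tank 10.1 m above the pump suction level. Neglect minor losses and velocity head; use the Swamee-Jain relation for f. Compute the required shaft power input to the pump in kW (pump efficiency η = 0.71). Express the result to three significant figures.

P_shaft ≈ 79.4 kW

V = 4Q/(πD²) = 3.091 m/s; Re = 5.12×10^5; ε/D = 4.81×10^-4; f = 0.01764
h_f = f(L/D)V²/2g = 31.22 m
Total head H = z + h_f = 10.1 + 31.22 = 41.32 m
P_hyd = ρgQH = 786.0·9.81·0.177·41.32 = 56.39 kW
P_shaft = P_hyd/η = 56.39/0.71 = 79.42 kW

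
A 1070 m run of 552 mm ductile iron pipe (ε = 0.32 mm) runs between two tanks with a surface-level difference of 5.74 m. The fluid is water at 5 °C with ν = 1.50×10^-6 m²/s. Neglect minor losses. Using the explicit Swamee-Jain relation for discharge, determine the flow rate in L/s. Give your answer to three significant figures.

Q ≈ 431 L/s

Swamee-Jain (Type II): Q = -0.965·√(gD⁵h_f/L)·ln[ε/(3.7D) + √(3.17ν²L/(gD³h_f))]
√(gD⁵h_f/L) = √(9.81·0.552⁵·5.74/1070) = 0.05193
ε/(3.7D) = 1.57×10^-4; √(3.17ν²L/(gD³h_f)) = 2.84×10^-5
Q = -0.965·0.05193·ln(1.851×10^-4) = 0.4307 m³/s
Check: V = 1.80 m/s, Re = 6.62×10^5, f = 0.01805, h_f = 5.78 m ≈ 5.74 m ✓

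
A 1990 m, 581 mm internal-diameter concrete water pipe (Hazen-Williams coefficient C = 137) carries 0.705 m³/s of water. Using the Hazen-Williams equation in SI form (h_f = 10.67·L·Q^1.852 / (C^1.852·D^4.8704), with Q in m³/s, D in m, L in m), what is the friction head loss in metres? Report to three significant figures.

h_f = 10.67·1990·0.705^1.852 / (137^1.852·0.581^4.8704) = 17.27 m

h_f ≈ 17.3 m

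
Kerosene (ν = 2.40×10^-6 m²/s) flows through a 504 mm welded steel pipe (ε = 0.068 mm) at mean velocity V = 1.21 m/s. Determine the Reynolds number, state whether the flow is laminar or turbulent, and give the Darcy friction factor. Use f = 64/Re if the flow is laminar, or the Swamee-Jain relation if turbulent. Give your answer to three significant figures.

Re = VD/ν = 1.210·0.504/2.40×10^-6 = 2.54×10^5
Re > 4000 → turbulent; ε/D = 1.35×10^-4
Swamee-Jain: f = 0.01611

Re ≈ 2.54×10^5; turbulent; f ≈ 0.0161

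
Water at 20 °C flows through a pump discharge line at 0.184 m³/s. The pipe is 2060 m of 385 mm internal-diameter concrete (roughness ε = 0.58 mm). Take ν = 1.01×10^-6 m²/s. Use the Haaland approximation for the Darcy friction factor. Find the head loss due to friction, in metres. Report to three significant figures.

h_f ≈ 15.1 m

V = 4Q/(πD²) = 4·0.184/(π·0.385²) = 1.581 m/s
Re = VD/ν = 1.581·0.385/1.01×10^-6 = 6.02×10^5 → turbulent
ε/D = 0.58/385 = 0.00151
Haaland: f = 0.02212
h_f = f(L/D)V²/(2g) = 0.02212·(2060/0.385)·1.581²/(2·9.81) = 15.07 m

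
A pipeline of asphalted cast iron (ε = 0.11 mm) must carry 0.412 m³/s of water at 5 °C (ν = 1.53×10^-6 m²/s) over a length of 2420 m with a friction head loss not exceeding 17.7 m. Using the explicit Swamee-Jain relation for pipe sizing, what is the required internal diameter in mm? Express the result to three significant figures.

Swamee-Jain (Type III): D = 0.66·[ε^1.25·(LQ²/(gh_f))^4.75 + ν·Q^9.4·(L/(gh_f))^5.2]^0.04
LQ²/(gh_f) = 2.366; L/(gh_f) = 13.94
Term 1 = ε^1.25·(…)^4.75 = 6.73×10^-4; Term 2 = ν·Q^9.4·(…)^5.2 = 3.27×10^-4
D = 0.66·(6.73×10^-4 + 3.27×10^-4)^0.04 = 0.5007 m = 501 mm
Check: V = 2.09 m/s, Re = 6.85×10^5, f = 0.01533, h_f = 16.5 m ≈ 17.7 m ✓

D ≈ 501 mm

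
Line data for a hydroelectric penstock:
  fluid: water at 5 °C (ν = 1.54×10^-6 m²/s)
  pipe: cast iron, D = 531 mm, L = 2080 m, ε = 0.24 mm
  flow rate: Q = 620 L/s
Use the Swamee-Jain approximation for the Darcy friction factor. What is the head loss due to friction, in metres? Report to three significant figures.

V = 4Q/(πD²) = 4·0.620/(π·0.531²) = 2.800 m/s
Re = VD/ν = 2.800·0.531/1.54×10^-6 = 9.65×10^5 → turbulent
ε/D = 0.24/531 = 4.52×10^-4
Swamee-Jain: f = 0.01699
h_f = f(L/D)V²/(2g) = 0.01699·(2080/0.531)·2.800²/(2·9.81) = 26.58 m

h_f ≈ 26.6 m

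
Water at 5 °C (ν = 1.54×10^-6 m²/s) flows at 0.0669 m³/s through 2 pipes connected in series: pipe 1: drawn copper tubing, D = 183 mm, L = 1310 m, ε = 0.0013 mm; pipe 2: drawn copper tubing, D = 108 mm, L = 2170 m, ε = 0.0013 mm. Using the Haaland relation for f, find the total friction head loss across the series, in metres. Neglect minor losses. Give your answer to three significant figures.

H ≈ 752 m

Pipe 1: V = 2.544 m/s, Re = 3.02×10^5, ε/D = 7.10×10^-6, f = 0.01438, h_1 = f(L/D)V²/2g = 33.94 m
Pipe 2: V = 7.303 m/s, Re = 5.12×10^5, ε/D = 1.20×10^-5, f = 0.01315, h_2 = f(L/D)V²/2g = 718.0 m
Series → Q common, losses add: H = Σh = 752.0 m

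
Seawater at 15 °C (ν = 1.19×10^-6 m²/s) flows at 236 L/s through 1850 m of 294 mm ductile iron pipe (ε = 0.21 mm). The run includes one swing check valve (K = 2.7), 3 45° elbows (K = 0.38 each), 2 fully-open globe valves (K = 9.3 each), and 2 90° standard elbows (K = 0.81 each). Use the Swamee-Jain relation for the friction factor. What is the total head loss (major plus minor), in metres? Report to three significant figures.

H_L ≈ 87.2 m

V = 4Q/(πD²) = 3.476 m/s; V²/2g = 0.6160 m
Re = 8.59×10^5, ε/D = 7.14×10^-4 → f = 0.01867 (Swamee-Jain)
Major: h_f = f(L/D)·V²/2g = 0.01867·6293·0.6160 = 72.37 m
Minor: ΣK = 24.1; h_m = ΣK·V²/2g = 14.82 m
Total H_L = 72.37 + 14.82 = 87.19 m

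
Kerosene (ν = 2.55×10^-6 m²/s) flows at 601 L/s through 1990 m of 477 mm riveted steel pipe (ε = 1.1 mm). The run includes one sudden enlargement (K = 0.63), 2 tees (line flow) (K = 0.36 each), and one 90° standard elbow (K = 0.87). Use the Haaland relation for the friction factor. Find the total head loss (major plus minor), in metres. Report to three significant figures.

H_L ≈ 60.5 m

V = 4Q/(πD²) = 3.363 m/s; V²/2g = 0.5765 m
Re = 6.29×10^5, ε/D = 0.00231 → f = 0.02461 (Haaland)
Major: h_f = f(L/D)·V²/2g = 0.02461·4172·0.5765 = 59.20 m
Minor: ΣK = 2.22; h_m = ΣK·V²/2g = 1.280 m
Total H_L = 59.20 + 1.280 = 60.48 m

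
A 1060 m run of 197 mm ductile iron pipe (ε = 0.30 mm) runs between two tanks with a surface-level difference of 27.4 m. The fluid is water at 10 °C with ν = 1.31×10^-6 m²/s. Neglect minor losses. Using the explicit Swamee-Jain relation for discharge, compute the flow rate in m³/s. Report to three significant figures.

Swamee-Jain (Type II): Q = -0.965·√(gD⁵h_f/L)·ln[ε/(3.7D) + √(3.17ν²L/(gD³h_f))]
√(gD⁵h_f/L) = √(9.81·0.197⁵·27.4/1060) = 0.008674
ε/(3.7D) = 4.12×10^-4; √(3.17ν²L/(gD³h_f)) = 5.30×10^-5
Q = -0.965·0.008674·ln(4.646×10^-4) = 0.06424 m³/s
Check: V = 2.11 m/s, Re = 3.17×10^5, f = 0.02265, h_f = 27.6 m ≈ 27.4 m ✓

Q ≈ 0.0642 m³/s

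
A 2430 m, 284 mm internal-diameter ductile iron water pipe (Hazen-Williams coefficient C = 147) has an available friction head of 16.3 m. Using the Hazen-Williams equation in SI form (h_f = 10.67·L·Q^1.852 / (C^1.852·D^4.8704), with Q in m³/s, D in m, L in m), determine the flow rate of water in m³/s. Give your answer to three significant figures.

Rearranging: Q = [h_f·C^1.852·D^4.8704 / (10.67·L)]^(1/1.852)
Q = [16.3·147^1.852·0.284^4.8704 / (10.67·2430)]^0.540 = 0.1002 m³/s

Q ≈ 0.100 m³/s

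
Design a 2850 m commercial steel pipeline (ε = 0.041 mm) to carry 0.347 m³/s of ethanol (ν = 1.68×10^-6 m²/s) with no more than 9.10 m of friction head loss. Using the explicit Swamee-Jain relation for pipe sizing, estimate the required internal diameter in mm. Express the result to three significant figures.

Swamee-Jain (Type III): D = 0.66·[ε^1.25·(LQ²/(gh_f))^4.75 + ν·Q^9.4·(L/(gh_f))^5.2]^0.04
LQ²/(gh_f) = 3.844; L/(gh_f) = 31.93
Term 1 = ε^1.25·(…)^4.75 = 0.00197; Term 2 = ν·Q^9.4·(…)^5.2 = 0.00532
D = 0.66·(0.00197 + 0.00532)^0.04 = 0.5421 m = 542 mm
Check: V = 1.50 m/s, Re = 4.85×10^5, f = 0.01423, h_f = 8.62 m ≈ 9.10 m ✓

D ≈ 542 mm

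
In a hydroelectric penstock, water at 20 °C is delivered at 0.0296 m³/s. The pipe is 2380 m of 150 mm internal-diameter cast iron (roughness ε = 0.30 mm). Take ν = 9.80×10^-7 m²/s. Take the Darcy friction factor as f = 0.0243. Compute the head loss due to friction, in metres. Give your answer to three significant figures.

h_f ≈ 55.1 m

V = 4Q/(πD²) = 4·0.0296/(π·0.150²) = 1.675 m/s
h_f = f(L/D)V²/(2g) = 0.02430·(2380/0.150)·1.675²/(2·9.81) = 55.14 m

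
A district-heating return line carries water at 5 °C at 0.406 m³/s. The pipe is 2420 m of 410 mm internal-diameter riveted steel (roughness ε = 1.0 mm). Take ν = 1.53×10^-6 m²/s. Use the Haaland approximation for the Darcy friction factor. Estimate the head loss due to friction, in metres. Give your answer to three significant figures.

h_f ≈ 70.9 m

V = 4Q/(πD²) = 4·0.406/(π·0.410²) = 3.075 m/s
Re = VD/ν = 3.075·0.410/1.53×10^-6 = 8.24×10^5 → turbulent
ε/D = 1.0/410 = 0.00244
Haaland: f = 0.02493
h_f = f(L/D)V²/(2g) = 0.02493·(2420/0.410)·3.075²/(2·9.81) = 70.92 m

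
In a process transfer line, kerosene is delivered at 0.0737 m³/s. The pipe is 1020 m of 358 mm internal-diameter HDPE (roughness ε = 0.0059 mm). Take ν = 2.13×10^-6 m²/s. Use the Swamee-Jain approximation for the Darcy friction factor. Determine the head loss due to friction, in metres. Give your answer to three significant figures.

h_f ≈ 1.34 m

V = 4Q/(πD²) = 4·0.0737/(π·0.358²) = 0.7322 m/s
Re = VD/ν = 0.7322·0.358/2.13×10^-6 = 1.23×10^5 → turbulent
ε/D = 0.0059/358 = 1.65×10^-5
Swamee-Jain: f = 0.01723
h_f = f(L/D)V²/(2g) = 0.01723·(1020/0.358)·0.7322²/(2·9.81) = 1.341 m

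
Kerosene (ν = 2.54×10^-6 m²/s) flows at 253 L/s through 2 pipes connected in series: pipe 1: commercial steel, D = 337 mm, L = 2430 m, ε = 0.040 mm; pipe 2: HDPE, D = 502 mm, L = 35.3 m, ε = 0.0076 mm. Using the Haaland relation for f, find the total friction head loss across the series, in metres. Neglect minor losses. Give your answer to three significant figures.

Pipe 1: V = 2.836 m/s, Re = 3.76×10^5, ε/D = 1.19×10^-4, f = 0.01495, h_1 = f(L/D)V²/2g = 44.21 m
Pipe 2: V = 1.278 m/s, Re = 2.53×10^5, ε/D = 1.51×10^-5, f = 0.01493, h_2 = f(L/D)V²/2g = 0.08741 m
Series → Q common, losses add: H = Σh = 44.30 m

H ≈ 44.3 m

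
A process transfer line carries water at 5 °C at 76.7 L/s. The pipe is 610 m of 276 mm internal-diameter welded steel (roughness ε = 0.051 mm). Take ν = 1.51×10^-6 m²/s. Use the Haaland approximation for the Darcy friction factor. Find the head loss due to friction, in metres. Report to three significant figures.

V = 4Q/(πD²) = 4·0.0767/(π·0.276²) = 1.282 m/s
Re = VD/ν = 1.282·0.276/1.51×10^-6 = 2.34×10^5 → turbulent
ε/D = 0.051/276 = 1.85×10^-4
Haaland: f = 0.01642
h_f = f(L/D)V²/(2g) = 0.01642·(610/0.276)·1.282²/(2·9.81) = 3.041 m

h_f ≈ 3.04 m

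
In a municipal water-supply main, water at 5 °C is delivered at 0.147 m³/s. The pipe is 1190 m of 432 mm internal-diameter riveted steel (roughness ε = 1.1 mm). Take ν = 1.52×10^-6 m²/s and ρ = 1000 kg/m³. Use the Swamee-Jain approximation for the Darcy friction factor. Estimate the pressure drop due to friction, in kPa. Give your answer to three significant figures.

Δp ≈ 35.6 kPa

V = 4Q/(πD²) = 4·0.147/(π·0.432²) = 1.003 m/s
Re = VD/ν = 1.003·0.432/1.52×10^-6 = 2.85×10^5 → turbulent
ε/D = 1.1/432 = 0.00255
Swamee-Jain: f = 0.02569
h_f = f(L/D)V²/(2g) = 0.02569·(1190/0.432)·1.003²/(2·9.81) = 3.627 m
Δp = ρg·h_f = 1000·9.81·3.627 = 35.58 kPa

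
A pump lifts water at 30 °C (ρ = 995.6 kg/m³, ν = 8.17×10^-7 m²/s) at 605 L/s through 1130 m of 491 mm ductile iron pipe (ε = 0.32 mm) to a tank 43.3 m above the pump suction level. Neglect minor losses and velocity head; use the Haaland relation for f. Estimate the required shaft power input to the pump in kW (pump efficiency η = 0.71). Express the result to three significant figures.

V = 4Q/(πD²) = 3.195 m/s; Re = 1.92×10^6; ε/D = 6.52×10^-4; f = 0.01797
h_f = f(L/D)V²/2g = 21.52 m
Total head H = z + h_f = 43.3 + 21.52 = 64.82 m
P_hyd = ρgQH = 995.6·9.81·0.605·64.82 = 383.0 kW
P_shaft = P_hyd/η = 383.0/0.71 = 539.4 kW

P_shaft ≈ 539 kW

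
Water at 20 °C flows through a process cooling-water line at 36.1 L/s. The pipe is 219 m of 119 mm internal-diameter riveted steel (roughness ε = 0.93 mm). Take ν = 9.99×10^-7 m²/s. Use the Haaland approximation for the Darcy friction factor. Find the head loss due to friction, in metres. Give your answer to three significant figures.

V = 4Q/(πD²) = 4·0.0361/(π·0.119²) = 3.246 m/s
Re = VD/ν = 3.246·0.119/9.99×10^-7 = 3.87×10^5 → turbulent
ε/D = 0.93/119 = 0.00782
Haaland: f = 0.03517
h_f = f(L/D)V²/(2g) = 0.03517·(219/0.119)·3.246²/(2·9.81) = 34.76 m

h_f ≈ 34.8 m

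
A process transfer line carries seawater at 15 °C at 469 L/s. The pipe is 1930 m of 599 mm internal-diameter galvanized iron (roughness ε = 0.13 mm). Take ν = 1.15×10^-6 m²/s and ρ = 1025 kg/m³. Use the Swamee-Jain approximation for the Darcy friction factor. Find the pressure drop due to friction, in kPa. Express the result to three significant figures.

Δp ≈ 68.9 kPa

V = 4Q/(πD²) = 4·0.469/(π·0.599²) = 1.664 m/s
Re = VD/ν = 1.664·0.599/1.15×10^-6 = 8.67×10^5 → turbulent
ε/D = 0.13/599 = 2.17×10^-4
Swamee-Jain: f = 0.01507
h_f = f(L/D)V²/(2g) = 0.01507·(1930/0.599)·1.664²/(2·9.81) = 6.857 m
Δp = ρg·h_f = 1025·9.81·6.857 = 68.95 kPa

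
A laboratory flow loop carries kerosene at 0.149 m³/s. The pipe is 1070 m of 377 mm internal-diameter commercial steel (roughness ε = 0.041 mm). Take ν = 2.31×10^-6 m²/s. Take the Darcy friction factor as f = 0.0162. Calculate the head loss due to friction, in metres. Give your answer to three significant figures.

V = 4Q/(πD²) = 4·0.149/(π·0.377²) = 1.335 m/s
h_f = f(L/D)V²/(2g) = 0.01620·(1070/0.377)·1.335²/(2·9.81) = 4.175 m

h_f ≈ 4.18 m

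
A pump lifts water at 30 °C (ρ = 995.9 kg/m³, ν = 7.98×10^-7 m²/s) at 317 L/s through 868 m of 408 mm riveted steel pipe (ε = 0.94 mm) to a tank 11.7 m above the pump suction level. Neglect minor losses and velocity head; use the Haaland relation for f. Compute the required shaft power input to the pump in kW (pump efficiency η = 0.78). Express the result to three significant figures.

V = 4Q/(πD²) = 2.425 m/s; Re = 1.24×10^6; ε/D = 0.00230; f = 0.02449
h_f = f(L/D)V²/2g = 15.61 m
Total head H = z + h_f = 11.7 + 15.61 = 27.31 m
P_hyd = ρgQH = 995.9·9.81·0.317·27.31 = 84.59 kW
P_shaft = P_hyd/η = 84.59/0.78 = 108.5 kW

P_shaft ≈ 108 kW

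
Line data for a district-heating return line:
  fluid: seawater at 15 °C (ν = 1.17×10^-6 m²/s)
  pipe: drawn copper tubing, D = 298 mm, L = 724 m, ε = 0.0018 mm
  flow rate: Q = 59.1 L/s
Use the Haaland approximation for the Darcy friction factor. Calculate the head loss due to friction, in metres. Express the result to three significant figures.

V = 4Q/(πD²) = 4·0.0591/(π·0.298²) = 0.8474 m/s
Re = VD/ν = 0.8474·0.298/1.17×10^-6 = 2.16×10^5 → turbulent
ε/D = 0.0018/298 = 6.04×10^-6
Haaland: f = 0.01531
h_f = f(L/D)V²/(2g) = 0.01531·(724/0.298)·0.8474²/(2·9.81) = 1.361 m

h_f ≈ 1.36 m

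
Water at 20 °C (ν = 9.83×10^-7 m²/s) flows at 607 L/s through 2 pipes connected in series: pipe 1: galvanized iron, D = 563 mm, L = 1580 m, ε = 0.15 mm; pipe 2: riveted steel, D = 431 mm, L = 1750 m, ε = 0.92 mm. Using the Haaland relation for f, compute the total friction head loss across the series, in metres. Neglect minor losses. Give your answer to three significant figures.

H ≈ 98.7 m

Pipe 1: V = 2.438 m/s, Re = 1.40×10^6, ε/D = 2.66×10^-4, f = 0.01510, h_1 = f(L/D)V²/2g = 12.84 m
Pipe 2: V = 4.160 m/s, Re = 1.82×10^6, ε/D = 0.00213, f = 0.02396, h_2 = f(L/D)V²/2g = 85.85 m
Series → Q common, losses add: H = Σh = 98.69 m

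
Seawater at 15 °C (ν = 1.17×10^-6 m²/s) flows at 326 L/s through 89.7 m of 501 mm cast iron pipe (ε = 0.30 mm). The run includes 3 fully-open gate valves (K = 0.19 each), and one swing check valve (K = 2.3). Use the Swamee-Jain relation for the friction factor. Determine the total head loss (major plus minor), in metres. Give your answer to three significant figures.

H_L ≈ 0.852 m

V = 4Q/(πD²) = 1.654 m/s; V²/2g = 0.1394 m
Re = 7.08×10^5, ε/D = 5.99×10^-4 → f = 0.01812 (Swamee-Jain)
Major: h_f = f(L/D)·V²/2g = 0.01812·179.0·0.1394 = 0.4522 m
Minor: ΣK = 2.87; h_m = ΣK·V²/2g = 0.4000 m
Total H_L = 0.4522 + 0.4000 = 0.8522 m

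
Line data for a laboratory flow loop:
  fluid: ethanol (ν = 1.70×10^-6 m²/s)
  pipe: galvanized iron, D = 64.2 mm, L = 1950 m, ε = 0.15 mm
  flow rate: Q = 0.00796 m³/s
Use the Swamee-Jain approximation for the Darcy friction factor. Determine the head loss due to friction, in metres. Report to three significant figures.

V = 4Q/(πD²) = 4·0.00796/(π·0.0642²) = 2.459 m/s
Re = VD/ν = 2.459·0.0642/1.70×10^-6 = 9.29×10^4 → turbulent
ε/D = 0.15/64.2 = 0.00234
Swamee-Jain: f = 0.02630
h_f = f(L/D)V²/(2g) = 0.02630·(1950/0.0642)·2.459²/(2·9.81) = 246.2 m

h_f ≈ 246 m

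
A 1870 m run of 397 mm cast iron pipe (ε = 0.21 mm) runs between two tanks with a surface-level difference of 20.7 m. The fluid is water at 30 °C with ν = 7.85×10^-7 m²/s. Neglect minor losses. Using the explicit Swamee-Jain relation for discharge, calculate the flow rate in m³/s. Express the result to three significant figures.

Q ≈ 0.276 m³/s

Swamee-Jain (Type II): Q = -0.965·√(gD⁵h_f/L)·ln[ε/(3.7D) + √(3.17ν²L/(gD³h_f))]
√(gD⁵h_f/L) = √(9.81·0.397⁵·20.7/1870) = 0.03272
ε/(3.7D) = 1.43×10^-4; √(3.17ν²L/(gD³h_f)) = 1.70×10^-5
Q = -0.965·0.03272·ln(1.599×10^-4) = 0.2760 m³/s
Check: V = 2.23 m/s, Re = 1.13×10^6, f = 0.01744, h_f = 20.8 m ≈ 20.7 m ✓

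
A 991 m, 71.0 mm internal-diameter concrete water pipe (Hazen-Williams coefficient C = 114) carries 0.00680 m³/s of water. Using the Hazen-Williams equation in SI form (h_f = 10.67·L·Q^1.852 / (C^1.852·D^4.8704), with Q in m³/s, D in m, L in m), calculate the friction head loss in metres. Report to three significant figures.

h_f ≈ 62.4 m

h_f = 10.67·991·0.00680^1.852 / (114^1.852·0.0710^4.8704) = 62.44 m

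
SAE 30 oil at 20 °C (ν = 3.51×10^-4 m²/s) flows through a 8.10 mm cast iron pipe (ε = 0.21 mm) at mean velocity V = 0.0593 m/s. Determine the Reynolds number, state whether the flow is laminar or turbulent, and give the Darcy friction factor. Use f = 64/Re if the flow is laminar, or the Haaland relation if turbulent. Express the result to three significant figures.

Re = VD/ν = 0.05930·0.00810/3.51×10^-4 = 1.37
Re < 2300 → laminar → f = 64/Re = 46.77

Re ≈ 1.37; laminar; f = 64/Re ≈ 46.8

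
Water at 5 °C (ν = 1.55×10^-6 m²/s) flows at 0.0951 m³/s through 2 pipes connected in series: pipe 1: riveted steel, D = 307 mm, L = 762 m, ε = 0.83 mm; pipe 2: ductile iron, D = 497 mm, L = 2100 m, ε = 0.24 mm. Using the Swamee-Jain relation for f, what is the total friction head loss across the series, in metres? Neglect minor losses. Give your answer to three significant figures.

H ≈ 6.46 m

Pipe 1: V = 1.285 m/s, Re = 2.54×10^5, ε/D = 0.00270, f = 0.02615, h_1 = f(L/D)V²/2g = 5.460 m
Pipe 2: V = 0.4902 m/s, Re = 1.57×10^5, ε/D = 4.83×10^-4, f = 0.01929, h_2 = f(L/D)V²/2g = 0.9984 m
Series → Q common, losses add: H = Σh = 6.458 m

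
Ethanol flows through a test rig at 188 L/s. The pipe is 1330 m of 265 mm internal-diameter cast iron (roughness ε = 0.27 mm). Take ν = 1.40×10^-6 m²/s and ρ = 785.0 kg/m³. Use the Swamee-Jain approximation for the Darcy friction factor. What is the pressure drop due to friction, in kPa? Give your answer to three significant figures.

Δp ≈ 465 kPa

V = 4Q/(πD²) = 4·0.188/(π·0.265²) = 3.409 m/s
Re = VD/ν = 3.409·0.265/1.40×10^-6 = 6.45×10^5 → turbulent
ε/D = 0.27/265 = 0.00102
Swamee-Jain: f = 0.02030
h_f = f(L/D)V²/(2g) = 0.02030·(1330/0.265)·3.409²/(2·9.81) = 60.32 m
Δp = ρg·h_f = 785.0·9.81·60.32 = 464.5 kPa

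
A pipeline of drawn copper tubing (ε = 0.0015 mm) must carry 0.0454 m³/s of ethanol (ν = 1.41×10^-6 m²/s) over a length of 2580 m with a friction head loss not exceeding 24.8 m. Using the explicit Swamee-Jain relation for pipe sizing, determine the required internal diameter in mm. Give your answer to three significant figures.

Swamee-Jain (Type III): D = 0.66·[ε^1.25·(LQ²/(gh_f))^4.75 + ν·Q^9.4·(L/(gh_f))^5.2]^0.04
LQ²/(gh_f) = 0.02186; L/(gh_f) = 10.60
Term 1 = ε^1.25·(…)^4.75 = 6.81×10^-16; Term 2 = ν·Q^9.4·(…)^5.2 = 7.21×10^-14
D = 0.66·(6.81×10^-16 + 7.21×10^-14)^0.04 = 0.1968 m = 197 mm
Check: V = 1.49 m/s, Re = 2.08×10^5, f = 0.01548, h_f = 23.0 m ≈ 24.8 m ✓

D ≈ 197 mm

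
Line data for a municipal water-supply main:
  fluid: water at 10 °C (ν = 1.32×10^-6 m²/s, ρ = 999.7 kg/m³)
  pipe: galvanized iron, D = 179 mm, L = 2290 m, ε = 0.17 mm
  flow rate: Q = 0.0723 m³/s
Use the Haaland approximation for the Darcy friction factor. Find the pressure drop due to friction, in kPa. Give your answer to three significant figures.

Δp ≈ 1060 kPa

V = 4Q/(πD²) = 4·0.0723/(π·0.179²) = 2.873 m/s
Re = VD/ν = 2.873·0.179/1.32×10^-6 = 3.90×10^5 → turbulent
ε/D = 0.17/179 = 9.50×10^-4
Haaland: f = 0.02012
h_f = f(L/D)V²/(2g) = 0.02012·(2290/0.179)·2.873²/(2·9.81) = 108.3 m
Δp = ρg·h_f = 999.7·9.81·108.3 = 1062 kPa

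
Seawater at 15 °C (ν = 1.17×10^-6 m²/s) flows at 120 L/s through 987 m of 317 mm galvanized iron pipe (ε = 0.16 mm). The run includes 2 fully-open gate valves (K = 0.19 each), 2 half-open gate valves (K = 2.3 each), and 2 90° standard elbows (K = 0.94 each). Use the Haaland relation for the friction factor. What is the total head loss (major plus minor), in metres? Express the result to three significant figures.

H_L ≈ 7.33 m

V = 4Q/(πD²) = 1.520 m/s; V²/2g = 0.1178 m
Re = 4.12×10^5, ε/D = 5.05×10^-4 → f = 0.01777 (Haaland)
Major: h_f = f(L/D)·V²/2g = 0.01777·3114·0.1178 = 6.519 m
Minor: ΣK = 6.86; h_m = ΣK·V²/2g = 0.8083 m
Total H_L = 6.519 + 0.8083 = 7.328 m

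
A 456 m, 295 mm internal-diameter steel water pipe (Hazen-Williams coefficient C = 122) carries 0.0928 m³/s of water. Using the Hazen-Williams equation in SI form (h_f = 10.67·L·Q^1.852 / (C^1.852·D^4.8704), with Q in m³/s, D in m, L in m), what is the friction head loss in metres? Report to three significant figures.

h_f = 10.67·456·0.0928^1.852 / (122^1.852·0.295^4.8704) = 3.114 m

h_f ≈ 3.11 m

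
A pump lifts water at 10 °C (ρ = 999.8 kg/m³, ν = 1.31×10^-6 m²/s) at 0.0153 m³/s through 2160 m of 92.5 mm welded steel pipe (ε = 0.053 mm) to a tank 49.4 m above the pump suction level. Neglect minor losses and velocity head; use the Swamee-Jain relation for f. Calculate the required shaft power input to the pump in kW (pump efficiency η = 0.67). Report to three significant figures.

V = 4Q/(πD²) = 2.277 m/s; Re = 1.61×10^5; ε/D = 5.73×10^-4; f = 0.01969
h_f = f(L/D)V²/2g = 121.5 m
Total head H = z + h_f = 49.4 + 121.5 = 170.9 m
P_hyd = ρgQH = 999.8·9.81·0.0153·170.9 = 25.64 kW
P_shaft = P_hyd/η = 25.64/0.67 = 38.27 kW

P_shaft ≈ 38.3 kW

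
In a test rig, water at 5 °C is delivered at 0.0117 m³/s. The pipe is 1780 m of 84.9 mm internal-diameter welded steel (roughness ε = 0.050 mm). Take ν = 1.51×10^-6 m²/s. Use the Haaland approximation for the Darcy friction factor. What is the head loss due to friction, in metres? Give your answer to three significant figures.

V = 4Q/(πD²) = 4·0.0117/(π·0.0849²) = 2.067 m/s
Re = VD/ν = 2.067·0.0849/1.51×10^-6 = 1.16×10^5 → turbulent
ε/D = 0.050/84.9 = 5.89×10^-4
Haaland: f = 0.02008
h_f = f(L/D)V²/(2g) = 0.02008·(1780/0.0849)·2.067²/(2·9.81) = 91.67 m

h_f ≈ 91.7 m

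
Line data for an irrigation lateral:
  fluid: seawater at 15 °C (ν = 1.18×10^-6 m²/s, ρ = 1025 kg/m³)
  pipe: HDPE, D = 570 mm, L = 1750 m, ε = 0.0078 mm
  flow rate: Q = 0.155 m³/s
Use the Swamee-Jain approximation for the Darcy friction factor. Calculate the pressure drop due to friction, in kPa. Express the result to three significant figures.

Δp ≈ 8.47 kPa

V = 4Q/(πD²) = 4·0.155/(π·0.570²) = 0.6074 m/s
Re = VD/ν = 0.6074·0.570/1.18×10^-6 = 2.93×10^5 → turbulent
ε/D = 0.0078/570 = 1.37×10^-5
Swamee-Jain: f = 0.01459
h_f = f(L/D)V²/(2g) = 0.01459·(1750/0.570)·0.6074²/(2·9.81) = 0.8425 m
Δp = ρg·h_f = 1025·9.81·0.8425 = 8.472 kPa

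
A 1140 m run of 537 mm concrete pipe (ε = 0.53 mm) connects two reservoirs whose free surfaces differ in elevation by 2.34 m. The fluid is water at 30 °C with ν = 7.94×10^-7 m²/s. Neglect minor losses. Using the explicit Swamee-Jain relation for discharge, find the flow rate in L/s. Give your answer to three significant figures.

Swamee-Jain (Type II): Q = -0.965·√(gD⁵h_f/L)·ln[ε/(3.7D) + √(3.17ν²L/(gD³h_f))]
√(gD⁵h_f/L) = √(9.81·0.537⁵·2.34/1140) = 0.02999
ε/(3.7D) = 2.67×10^-4; √(3.17ν²L/(gD³h_f)) = 2.53×10^-5
Q = -0.965·0.02999·ln(2.921×10^-4) = 0.2355 m³/s
Check: V = 1.04 m/s, Re = 7.03×10^5, f = 0.02011, h_f = 2.35 m ≈ 2.34 m ✓

Q ≈ 236 L/s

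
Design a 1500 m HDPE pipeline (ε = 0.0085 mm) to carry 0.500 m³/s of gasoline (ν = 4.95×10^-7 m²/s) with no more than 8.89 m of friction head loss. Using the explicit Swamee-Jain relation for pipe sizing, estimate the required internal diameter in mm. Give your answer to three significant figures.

D ≈ 519 mm

Swamee-Jain (Type III): D = 0.66·[ε^1.25·(LQ²/(gh_f))^4.75 + ν·Q^9.4·(L/(gh_f))^5.2]^0.04
LQ²/(gh_f) = 4.300; L/(gh_f) = 17.20
Term 1 = ε^1.25·(…)^4.75 = 4.69×10^-4; Term 2 = ν·Q^9.4·(…)^5.2 = 0.00195
D = 0.66·(4.69×10^-4 + 0.00195)^0.04 = 0.5186 m = 519 mm
Check: V = 2.37 m/s, Re = 2.48×10^6, f = 0.01068, h_f = 8.82 m ≈ 8.89 m ✓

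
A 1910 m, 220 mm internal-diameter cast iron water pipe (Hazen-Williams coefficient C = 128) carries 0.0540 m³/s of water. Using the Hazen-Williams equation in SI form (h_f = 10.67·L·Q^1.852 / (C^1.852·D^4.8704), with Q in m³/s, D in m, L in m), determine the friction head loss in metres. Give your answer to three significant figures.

h_f ≈ 18.3 m

h_f = 10.67·1910·0.0540^1.852 / (128^1.852·0.220^4.8704) = 18.27 m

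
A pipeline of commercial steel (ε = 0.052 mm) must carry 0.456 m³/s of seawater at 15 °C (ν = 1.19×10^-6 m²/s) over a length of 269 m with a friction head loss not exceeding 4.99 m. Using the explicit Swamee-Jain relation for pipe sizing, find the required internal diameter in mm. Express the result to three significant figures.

D ≈ 422 mm

Swamee-Jain (Type III): D = 0.66·[ε^1.25·(LQ²/(gh_f))^4.75 + ν·Q^9.4·(L/(gh_f))^5.2]^0.04
LQ²/(gh_f) = 1.143; L/(gh_f) = 5.495
Term 1 = ε^1.25·(…)^4.75 = 8.32×10^-6; Term 2 = ν·Q^9.4·(…)^5.2 = 5.22×10^-6
D = 0.66·(8.32×10^-6 + 5.22×10^-6)^0.04 = 0.4215 m = 422 mm
Check: V = 3.27 m/s, Re = 1.16×10^6, f = 0.01369, h_f = 4.76 m ≈ 4.99 m ✓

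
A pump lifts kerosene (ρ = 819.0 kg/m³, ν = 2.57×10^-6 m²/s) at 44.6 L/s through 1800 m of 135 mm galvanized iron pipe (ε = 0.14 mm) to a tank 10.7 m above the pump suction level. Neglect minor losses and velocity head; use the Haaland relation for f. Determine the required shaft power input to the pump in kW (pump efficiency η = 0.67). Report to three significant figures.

V = 4Q/(πD²) = 3.116 m/s; Re = 1.64×10^5; ε/D = 0.00104; f = 0.02130
h_f = f(L/D)V²/2g = 140.5 m
Total head H = z + h_f = 10.7 + 140.5 = 151.2 m
P_hyd = ρgQH = 819.0·9.81·0.0446·151.2 = 54.19 kW
P_shaft = P_hyd/η = 54.19/0.67 = 80.89 kW

P_shaft ≈ 80.9 kW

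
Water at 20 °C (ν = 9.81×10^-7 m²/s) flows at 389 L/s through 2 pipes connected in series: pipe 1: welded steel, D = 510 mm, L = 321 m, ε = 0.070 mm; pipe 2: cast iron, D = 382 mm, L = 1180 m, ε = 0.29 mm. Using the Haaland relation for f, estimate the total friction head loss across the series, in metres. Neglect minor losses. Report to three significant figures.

H ≈ 35.5 m

Pipe 1: V = 1.904 m/s, Re = 9.90×10^5, ε/D = 1.37×10^-4, f = 0.01385, h_1 = f(L/D)V²/2g = 1.611 m
Pipe 2: V = 3.394 m/s, Re = 1.32×10^6, ε/D = 7.59×10^-4, f = 0.01867, h_2 = f(L/D)V²/2g = 33.86 m
Series → Q common, losses add: H = Σh = 35.47 m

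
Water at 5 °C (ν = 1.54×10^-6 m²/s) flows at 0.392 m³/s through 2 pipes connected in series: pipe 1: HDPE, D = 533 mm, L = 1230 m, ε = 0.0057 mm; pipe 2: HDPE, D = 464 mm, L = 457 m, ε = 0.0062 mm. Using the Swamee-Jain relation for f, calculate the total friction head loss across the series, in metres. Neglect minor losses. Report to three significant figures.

Pipe 1: V = 1.757 m/s, Re = 6.08×10^5, ε/D = 1.07×10^-5, f = 0.01284, h_1 = f(L/D)V²/2g = 4.661 m
Pipe 2: V = 2.318 m/s, Re = 6.98×10^5, ε/D = 1.34×10^-5, f = 0.01260, h_2 = f(L/D)V²/2g = 3.400 m
Series → Q common, losses add: H = Σh = 8.061 m

H ≈ 8.06 m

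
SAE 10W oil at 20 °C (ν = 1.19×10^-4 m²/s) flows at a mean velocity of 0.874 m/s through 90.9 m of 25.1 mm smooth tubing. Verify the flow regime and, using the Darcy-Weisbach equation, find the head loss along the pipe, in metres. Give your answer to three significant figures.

Re = VD/ν = 0.874·0.02510/1.19×10^-4 = 184 → laminar (Re < 2300)
f = 64/Re = 0.3472
h_f = f(L/D)V²/(2g) = 0.3472·(90.9/0.02510)·0.874²/(2·9.81) = 48.95 m

h_f ≈ 49.0 m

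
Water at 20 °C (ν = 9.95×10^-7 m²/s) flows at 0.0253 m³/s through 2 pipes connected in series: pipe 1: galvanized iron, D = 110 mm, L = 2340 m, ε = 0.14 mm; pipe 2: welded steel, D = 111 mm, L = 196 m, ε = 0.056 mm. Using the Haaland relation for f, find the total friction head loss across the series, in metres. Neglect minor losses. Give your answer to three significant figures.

H ≈ 177 m

Pipe 1: V = 2.662 m/s, Re = 2.94×10^5, ε/D = 0.00127, f = 0.02162, h_1 = f(L/D)V²/2g = 166.1 m
Pipe 2: V = 2.614 m/s, Re = 2.92×10^5, ε/D = 5.05×10^-4, f = 0.01813, h_2 = f(L/D)V²/2g = 11.16 m
Series → Q common, losses add: H = Σh = 177.3 m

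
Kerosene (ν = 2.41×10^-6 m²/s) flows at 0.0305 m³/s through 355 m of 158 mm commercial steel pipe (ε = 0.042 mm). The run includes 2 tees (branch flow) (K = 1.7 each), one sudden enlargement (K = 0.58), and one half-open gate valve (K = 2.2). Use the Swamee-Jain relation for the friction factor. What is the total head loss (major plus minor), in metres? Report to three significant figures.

V = 4Q/(πD²) = 1.556 m/s; V²/2g = 0.1233 m
Re = 1.02×10^5, ε/D = 2.66×10^-4 → f = 0.01927 (Swamee-Jain)
Major: h_f = f(L/D)·V²/2g = 0.01927·2247·0.1233 = 5.340 m
Minor: ΣK = 6.18; h_m = ΣK·V²/2g = 0.7622 m
Total H_L = 5.340 + 0.7622 = 6.103 m

H_L ≈ 6.10 m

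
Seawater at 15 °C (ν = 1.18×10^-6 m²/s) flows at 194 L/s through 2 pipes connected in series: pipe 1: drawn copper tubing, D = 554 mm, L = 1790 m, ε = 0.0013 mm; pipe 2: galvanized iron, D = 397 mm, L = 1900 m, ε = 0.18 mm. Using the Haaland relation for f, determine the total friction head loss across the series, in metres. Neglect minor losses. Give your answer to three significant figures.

Pipe 1: V = 0.8048 m/s, Re = 3.78×10^5, ε/D = 2.35×10^-6, f = 0.01376, h_1 = f(L/D)V²/2g = 1.468 m
Pipe 2: V = 1.567 m/s, Re = 5.27×10^5, ε/D = 4.53×10^-4, f = 0.01723, h_2 = f(L/D)V²/2g = 10.32 m
Series → Q common, losses add: H = Σh = 11.79 m

H ≈ 11.8 m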